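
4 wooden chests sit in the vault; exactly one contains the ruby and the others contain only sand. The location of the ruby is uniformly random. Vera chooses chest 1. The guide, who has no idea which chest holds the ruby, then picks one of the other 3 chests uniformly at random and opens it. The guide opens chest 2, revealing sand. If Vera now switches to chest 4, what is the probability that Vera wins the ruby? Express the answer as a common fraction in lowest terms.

1/3

Because the guide chose which chest to open without knowing where the ruby is, the choice is independent of the prize location. Learning that chest 2 does not hold the ruby simply rules out that one location and leaves the remaining 3 chests still equally likely by symmetry.
So P(the ruby in chest 4) = 1/3.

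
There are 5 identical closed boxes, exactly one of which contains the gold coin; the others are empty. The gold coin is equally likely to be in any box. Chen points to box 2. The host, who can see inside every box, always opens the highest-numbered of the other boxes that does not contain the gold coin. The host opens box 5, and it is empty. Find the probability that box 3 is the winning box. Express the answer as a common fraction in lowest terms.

Consider each possible location of the gold coin in turn.
If it is in any of boxes 1, 2, 3, and 4 (prior 1/5 each): box 5 is the highest-numbered option available, probability 1; weight (1/5)·1 = 1/5 each.
If it is in box 5 (prior 1/5): the host opened box 5, so this case is ruled out; weight (1/5)·0 = 0.
The weights sum to 4/5.
So P(the gold coin in box 3 | the host opened box 5) = (1/5) / (4/5) = 1/4.

1/4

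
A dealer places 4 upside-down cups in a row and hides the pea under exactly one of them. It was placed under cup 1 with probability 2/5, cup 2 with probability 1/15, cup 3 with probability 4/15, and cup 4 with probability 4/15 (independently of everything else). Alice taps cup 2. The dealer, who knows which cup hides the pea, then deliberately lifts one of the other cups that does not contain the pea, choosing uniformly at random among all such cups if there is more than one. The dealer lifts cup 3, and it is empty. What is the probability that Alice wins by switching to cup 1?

Condition on the true location of the pea.
If it is under cup 1 (prior 2/5): the dealer has 2 equally likely choices, so probability 1/2; weight (2/5)·(1/2) = 1/5.
If it is under cup 2 (prior 1/15): the dealer has 3 equally likely choices, so probability 1/3; weight (1/15)·(1/3) = 1/45.
If it is under cup 3 (prior 4/15): the dealer opened cup 3, so this case is ruled out; weight (4/15)·0 = 0.
If it is under cup 4 (prior 4/15): the dealer has 2 equally likely choices, so probability 1/2; weight (4/15)·(1/2) = 2/15.
The weights sum to 16/45.
So P(the pea under cup 1 | the dealer opened cup 3) = (1/5) / (16/45) = 9/16.

9/16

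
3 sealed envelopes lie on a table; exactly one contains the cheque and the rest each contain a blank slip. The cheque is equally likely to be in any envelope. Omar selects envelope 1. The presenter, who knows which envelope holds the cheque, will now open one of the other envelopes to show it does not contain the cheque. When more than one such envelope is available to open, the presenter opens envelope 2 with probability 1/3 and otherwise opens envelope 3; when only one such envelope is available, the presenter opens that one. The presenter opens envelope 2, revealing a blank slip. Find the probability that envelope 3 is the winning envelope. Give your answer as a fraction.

3/4

Apply Bayes' rule, conditioning on where the cheque actually is.
If it is in envelope 1 (prior 1/3): envelope 2 is available, opened with probability 1/3; weight (1/3)·(1/3) = 1/9.
If it is in envelope 2 (prior 1/3): the presenter opened envelope 2, so this case is ruled out; weight (1/3)·0 = 0.
If it is in envelope 3 (prior 1/3): only envelope 2 is available, probability 1; weight (1/3)·1 = 1/3.
The weights sum to 4/9.
So P(the cheque in envelope 3 | the presenter opened envelope 2) = (1/3) / (4/9) = 3/4.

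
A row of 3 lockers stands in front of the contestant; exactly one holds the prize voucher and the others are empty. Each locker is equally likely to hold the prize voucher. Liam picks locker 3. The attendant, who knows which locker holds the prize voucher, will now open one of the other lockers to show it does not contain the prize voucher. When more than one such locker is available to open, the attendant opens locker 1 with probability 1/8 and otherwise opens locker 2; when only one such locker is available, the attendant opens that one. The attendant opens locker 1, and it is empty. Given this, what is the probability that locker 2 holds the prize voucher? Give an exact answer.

Condition on the true location of the prize voucher.
If it is in locker 1 (prior 1/3): the attendant opened locker 1, so this case is ruled out; weight (1/3)·0 = 0.
If it is in locker 2 (prior 1/3): only locker 1 is available, probability 1; weight (1/3)·1 = 1/3.
If it is in locker 3 (prior 1/3): locker 1 is available, opened with probability 1/8; weight (1/3)·(1/8) = 1/24.
The weights sum to 3/8.
So P(the prize voucher in locker 2 | the attendant opened locker 1) = (1/3) / (3/8) = 8/9.

8/9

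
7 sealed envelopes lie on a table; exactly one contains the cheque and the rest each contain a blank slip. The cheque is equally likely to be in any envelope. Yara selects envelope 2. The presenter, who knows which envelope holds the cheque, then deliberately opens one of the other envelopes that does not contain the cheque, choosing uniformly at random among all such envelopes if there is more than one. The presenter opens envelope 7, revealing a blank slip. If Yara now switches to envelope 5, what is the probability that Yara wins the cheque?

Consider each possible location of the cheque in turn.
If it is in any of envelopes 1, 3, 4, 5, and 6 (prior 1/7 each): the presenter has 5 equally likely choices, so probability 1/5; weight (1/7)·(1/5) = 1/35 each.
If it is in envelope 2 (prior 1/7): the presenter has 6 equally likely choices, so probability 1/6; weight (1/7)·(1/6) = 1/42.
If it is in envelope 7 (prior 1/7): the presenter opened envelope 7, so this case is ruled out; weight (1/7)·0 = 0.
The weights sum to 1/6.
So P(the cheque in envelope 5 | the presenter opened envelope 7) = (1/35) / (1/6) = 6/35.

6/35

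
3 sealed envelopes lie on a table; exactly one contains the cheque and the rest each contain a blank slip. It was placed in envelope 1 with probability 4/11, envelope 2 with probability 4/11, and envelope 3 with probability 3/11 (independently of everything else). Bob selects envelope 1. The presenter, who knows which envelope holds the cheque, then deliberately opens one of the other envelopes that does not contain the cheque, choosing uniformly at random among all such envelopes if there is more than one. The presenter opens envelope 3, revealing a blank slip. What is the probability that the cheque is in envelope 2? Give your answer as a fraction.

2/3

Condition on the true location of the cheque.
If it is in envelope 1 (prior 4/11): the presenter has 2 equally likely choices, so probability 1/2; weight (4/11)·(1/2) = 2/11.
If it is in envelope 2 (prior 4/11): the presenter has no choice, probability 1; weight (4/11)·1 = 4/11.
If it is in envelope 3 (prior 3/11): the presenter opened envelope 3, so this case is ruled out; weight (3/11)·0 = 0.
The weights sum to 6/11.
So P(the cheque in envelope 2 | the presenter opened envelope 3) = (4/11) / (6/11) = 2/3.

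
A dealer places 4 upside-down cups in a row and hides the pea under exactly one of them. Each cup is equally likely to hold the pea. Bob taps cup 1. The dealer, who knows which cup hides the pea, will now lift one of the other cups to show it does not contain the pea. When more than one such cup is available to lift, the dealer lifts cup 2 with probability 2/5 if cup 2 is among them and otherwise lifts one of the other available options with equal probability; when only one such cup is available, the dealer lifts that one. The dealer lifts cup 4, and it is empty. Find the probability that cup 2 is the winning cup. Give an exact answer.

5/14

Consider each possible location of the pea in turn.
If it is under cup 1 (prior 1/4): cup 2 is available but not opened; cup 4 gets probability (1 − 2/5)/2 = 3/10; weight (1/4)·(3/10) = 3/40.
If it is under cup 2 (prior 1/4): cup 2 holds the prize so is unavailable; the dealer chooses uniformly among the 2 others, probability 1/2; weight (1/4)·(1/2) = 1/8.
If it is under cup 3 (prior 1/4): cup 2 is available but not opened, probability 3/5; weight (1/4)·(3/5) = 3/20.
If it is under cup 4 (prior 1/4): the dealer opened cup 4, so this case is ruled out; weight (1/4)·0 = 0.
The weights sum to 7/20.
So P(the pea under cup 2 | the dealer opened cup 4) = (1/8) / (7/20) = 5/14.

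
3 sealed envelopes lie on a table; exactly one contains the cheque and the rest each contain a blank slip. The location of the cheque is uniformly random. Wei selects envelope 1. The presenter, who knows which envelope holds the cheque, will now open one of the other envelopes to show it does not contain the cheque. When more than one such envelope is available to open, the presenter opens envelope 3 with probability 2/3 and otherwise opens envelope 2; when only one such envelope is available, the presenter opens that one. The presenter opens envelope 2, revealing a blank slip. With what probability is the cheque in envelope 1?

Consider each possible location of the cheque in turn.
If it is in envelope 1 (prior 1/3): envelope 3 is available but not opened, probability 1/3; weight (1/3)·(1/3) = 1/9.
If it is in envelope 2 (prior 1/3): the presenter opened envelope 2, so this case is ruled out; weight (1/3)·0 = 0.
If it is in envelope 3 (prior 1/3): only envelope 2 is available, probability 1; weight (1/3)·1 = 1/3.
The weights sum to 4/9.
So P(the cheque in envelope 1 | the presenter opened envelope 2) = (1/9) / (4/9) = 1/4.

1/4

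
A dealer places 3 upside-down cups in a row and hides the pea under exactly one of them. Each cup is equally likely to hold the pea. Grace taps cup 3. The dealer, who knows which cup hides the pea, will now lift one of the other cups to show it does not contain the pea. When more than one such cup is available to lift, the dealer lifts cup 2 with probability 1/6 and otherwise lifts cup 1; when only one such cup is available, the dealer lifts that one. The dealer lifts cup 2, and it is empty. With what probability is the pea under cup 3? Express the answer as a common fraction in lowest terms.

1/7

Consider each possible location of the pea in turn.
If it is under cup 1 (prior 1/3): only cup 2 is available, probability 1; weight (1/3)·1 = 1/3.
If it is under cup 2 (prior 1/3): the dealer opened cup 2, so this case is ruled out; weight (1/3)·0 = 0.
If it is under cup 3 (prior 1/3): cup 2 is available, opened with probability 1/6; weight (1/3)·(1/6) = 1/18.
The weights sum to 7/18.
So P(the pea under cup 3 | the dealer opened cup 2) = (1/18) / (7/18) = 1/7.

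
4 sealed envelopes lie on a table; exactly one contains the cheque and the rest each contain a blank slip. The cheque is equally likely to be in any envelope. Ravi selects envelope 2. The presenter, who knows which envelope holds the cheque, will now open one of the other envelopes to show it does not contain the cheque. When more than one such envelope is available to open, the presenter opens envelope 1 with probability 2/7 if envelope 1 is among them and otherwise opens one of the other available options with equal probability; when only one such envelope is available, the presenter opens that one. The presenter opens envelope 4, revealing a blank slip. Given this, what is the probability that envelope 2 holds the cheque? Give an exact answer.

5/22

Apply Bayes' rule, conditioning on where the cheque actually is.
If it is in envelope 1 (prior 1/4): envelope 1 holds the prize so is unavailable; the presenter chooses uniformly among the 2 others, probability 1/2; weight (1/4)·(1/2) = 1/8.
If it is in envelope 2 (prior 1/4): envelope 1 is available but not opened; envelope 4 gets probability (1 − 2/7)/2 = 5/14; weight (1/4)·(5/14) = 5/56.
If it is in envelope 3 (prior 1/4): envelope 1 is available but not opened, probability 5/7; weight (1/4)·(5/7) = 5/28.
If it is in envelope 4 (prior 1/4): the presenter opened envelope 4, so this case is ruled out; weight (1/4)·0 = 0.
The weights sum to 11/28.
So P(the cheque in envelope 2 | the presenter opened envelope 4) = (5/56) / (11/28) = 5/22.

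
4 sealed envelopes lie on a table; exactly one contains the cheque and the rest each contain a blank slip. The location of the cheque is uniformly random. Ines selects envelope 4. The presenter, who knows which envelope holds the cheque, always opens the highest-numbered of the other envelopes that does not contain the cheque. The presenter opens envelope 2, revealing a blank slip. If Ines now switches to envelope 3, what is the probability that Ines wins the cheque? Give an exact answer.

Apply Bayes' rule, conditioning on where the cheque actually is.
If it is in either of envelopes 1 and 4 (prior 1/4 each): the presenter would have opened envelope 3 instead, probability 0; weight (1/4)·0 = 0 each.
If it is in envelope 2 (prior 1/4): the presenter opened envelope 2, so this case is ruled out; weight (1/4)·0 = 0.
If it is in envelope 3 (prior 1/4): envelope 2 is the highest-numbered option available, probability 1; weight (1/4)·1 = 1/4.
The weights sum to 1/4.
So P(the cheque in envelope 3 | the presenter opened envelope 2) = (1/4) / (1/4) = 1.

1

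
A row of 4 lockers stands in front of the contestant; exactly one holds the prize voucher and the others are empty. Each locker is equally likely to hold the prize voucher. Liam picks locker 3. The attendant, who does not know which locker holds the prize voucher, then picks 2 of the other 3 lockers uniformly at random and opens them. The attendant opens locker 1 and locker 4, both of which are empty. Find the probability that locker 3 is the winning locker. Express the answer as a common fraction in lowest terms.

1/2

Apply Bayes' rule, conditioning on where the prize voucher actually is.
If it is in either of lockers 1 and 4 (prior 1/4 each): that locker was opened and seen not to hold the prize — ruled out; weight (1/4)·0 = 0 each.
If it is in either of lockers 2 and 3 (prior 1/4 each): the attendant picks exactly this set with probability 1/3 regardless, and none is the prize; weight (1/4)·(1/3) = 1/12 each.
The weights sum to 1/6.
So P(the prize voucher in locker 3 | the attendant opened locker 1 and locker 4) = (1/12) / (1/6) = 1/2.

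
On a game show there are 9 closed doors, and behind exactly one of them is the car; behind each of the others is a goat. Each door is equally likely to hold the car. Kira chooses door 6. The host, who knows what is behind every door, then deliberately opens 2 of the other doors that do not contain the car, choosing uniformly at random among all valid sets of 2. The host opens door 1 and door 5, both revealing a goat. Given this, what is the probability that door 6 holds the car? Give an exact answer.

1/9

Apply Bayes' rule, conditioning on where the car actually is.
If it is behind either of doors 1 and 5 (prior 1/9 each): that door was opened and seen not to hold the prize — ruled out; weight (1/9)·0 = 0 each.
If it is behind any of doors 2, 3, 4, 7, 8, and 9 (prior 1/9 each): the host has 21 equally likely choices, so probability 1/21; weight (1/9)·(1/21) = 1/189 each.
If it is behind door 6 (prior 1/9): the host has 28 equally likely choices, so probability 1/28; weight (1/9)·(1/28) = 1/252.
The weights sum to 1/28.
So P(the car behind door 6 | the host opened door 1 and door 5) = (1/252) / (1/28) = 1/9.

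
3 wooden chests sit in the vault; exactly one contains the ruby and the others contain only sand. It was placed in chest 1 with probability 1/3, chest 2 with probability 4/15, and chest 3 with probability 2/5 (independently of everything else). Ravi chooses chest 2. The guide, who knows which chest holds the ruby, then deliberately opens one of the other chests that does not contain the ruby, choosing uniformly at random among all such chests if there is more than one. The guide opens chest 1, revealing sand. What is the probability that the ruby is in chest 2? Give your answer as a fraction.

Consider each possible location of the ruby in turn.
If it is in chest 1 (prior 1/3): the guide opened chest 1, so this case is ruled out; weight (1/3)·0 = 0.
If it is in chest 2 (prior 4/15): the guide has 2 equally likely choices, so probability 1/2; weight (4/15)·(1/2) = 2/15.
If it is in chest 3 (prior 2/5): the guide has no choice, probability 1; weight (2/5)·1 = 2/5.
The weights sum to 8/15.
So P(the ruby in chest 2 | the guide opened chest 1) = (2/15) / (8/15) = 1/4.

1/4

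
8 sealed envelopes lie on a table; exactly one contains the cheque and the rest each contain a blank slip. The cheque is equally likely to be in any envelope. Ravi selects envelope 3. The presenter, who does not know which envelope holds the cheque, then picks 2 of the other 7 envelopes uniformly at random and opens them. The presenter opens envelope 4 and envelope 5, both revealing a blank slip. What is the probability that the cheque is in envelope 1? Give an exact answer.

1/6

Condition on the true location of the cheque.
If it is in any of envelopes 1, 2, 3, 6, 7, and 8 (prior 1/8 each): the presenter picks exactly this set with probability 1/21 regardless, and none is the prize; weight (1/8)·(1/21) = 1/168 each.
If it is in either of envelopes 4 and 5 (prior 1/8 each): that envelope was opened and seen not to hold the prize — ruled out; weight (1/8)·0 = 0 each.
The weights sum to 1/28.
So P(the cheque in envelope 1 | the presenter opened envelope 4 and envelope 5) = (1/168) / (1/28) = 1/6.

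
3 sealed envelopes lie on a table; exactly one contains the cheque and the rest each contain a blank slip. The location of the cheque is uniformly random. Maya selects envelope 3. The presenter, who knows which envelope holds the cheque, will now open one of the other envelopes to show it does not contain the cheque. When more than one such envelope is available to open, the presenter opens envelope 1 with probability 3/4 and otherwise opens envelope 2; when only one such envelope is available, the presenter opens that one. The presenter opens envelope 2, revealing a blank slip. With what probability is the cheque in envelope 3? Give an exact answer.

Consider each possible location of the cheque in turn.
If it is in envelope 1 (prior 1/3): only envelope 2 is available, probability 1; weight (1/3)·1 = 1/3.
If it is in envelope 2 (prior 1/3): the presenter opened envelope 2, so this case is ruled out; weight (1/3)·0 = 0.
If it is in envelope 3 (prior 1/3): envelope 1 is available but not opened, probability 1/4; weight (1/3)·(1/4) = 1/12.
The weights sum to 5/12.
So P(the cheque in envelope 3 | the presenter opened envelope 2) = (1/12) / (5/12) = 1/5.

1/5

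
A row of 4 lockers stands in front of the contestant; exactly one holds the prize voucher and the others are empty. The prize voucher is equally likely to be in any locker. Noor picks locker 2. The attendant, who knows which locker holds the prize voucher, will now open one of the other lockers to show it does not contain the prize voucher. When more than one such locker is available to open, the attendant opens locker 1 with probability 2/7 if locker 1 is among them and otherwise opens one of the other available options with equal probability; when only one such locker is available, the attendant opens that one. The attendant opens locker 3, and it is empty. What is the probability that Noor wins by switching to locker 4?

5/11

Consider each possible location of the prize voucher in turn.
If it is in locker 1 (prior 1/4): locker 1 holds the prize so is unavailable; the attendant chooses uniformly among the 2 others, probability 1/2; weight (1/4)·(1/2) = 1/8.
If it is in locker 2 (prior 1/4): locker 1 is available but not opened; locker 3 gets probability (1 − 2/7)/2 = 5/14; weight (1/4)·(5/14) = 5/56.
If it is in locker 3 (prior 1/4): the attendant opened locker 3, so this case is ruled out; weight (1/4)·0 = 0.
If it is in locker 4 (prior 1/4): locker 1 is available but not opened, probability 5/7; weight (1/4)·(5/7) = 5/28.
The weights sum to 11/28.
So P(the prize voucher in locker 4 | the attendant opened locker 3) = (5/28) / (11/28) = 5/11.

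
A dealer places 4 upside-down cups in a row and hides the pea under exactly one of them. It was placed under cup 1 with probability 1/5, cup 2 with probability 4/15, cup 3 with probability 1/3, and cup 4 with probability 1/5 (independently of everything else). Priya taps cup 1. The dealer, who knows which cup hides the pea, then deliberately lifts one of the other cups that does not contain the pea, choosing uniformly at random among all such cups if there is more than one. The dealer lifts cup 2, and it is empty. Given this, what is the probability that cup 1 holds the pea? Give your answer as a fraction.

1/5

Apply Bayes' rule, conditioning on where the pea actually is.
If it is under cup 1 (prior 1/5): the dealer has 3 equally likely choices, so probability 1/3; weight (1/5)·(1/3) = 1/15.
If it is under cup 2 (prior 4/15): the dealer opened cup 2, so this case is ruled out; weight (4/15)·0 = 0.
If it is under cup 3 (prior 1/3): the dealer has 2 equally likely choices, so probability 1/2; weight (1/3)·(1/2) = 1/6.
If it is under cup 4 (prior 1/5): the dealer has 2 equally likely choices, so probability 1/2; weight (1/5)·(1/2) = 1/10.
The weights sum to 1/3.
So P(the pea under cup 1 | the dealer opened cup 2) = (1/15) / (1/3) = 1/5.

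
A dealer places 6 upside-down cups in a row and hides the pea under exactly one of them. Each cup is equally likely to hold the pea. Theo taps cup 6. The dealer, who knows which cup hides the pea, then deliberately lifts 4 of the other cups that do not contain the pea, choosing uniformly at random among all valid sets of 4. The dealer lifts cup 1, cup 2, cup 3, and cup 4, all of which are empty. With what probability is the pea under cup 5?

Apply Bayes' rule, conditioning on where the pea actually is.
If it is under any of cups 1, 2, 3, and 4 (prior 1/6 each): that cup was opened and seen not to hold the prize — ruled out; weight (1/6)·0 = 0 each.
If it is under cup 5 (prior 1/6): the dealer has no choice, probability 1; weight (1/6)·1 = 1/6.
If it is under cup 6 (prior 1/6): the dealer has 5 equally likely choices, so probability 1/5; weight (1/6)·(1/5) = 1/30.
The weights sum to 1/5.
So P(the pea under cup 5 | the dealer opened cup 1, cup 2, cup 3, and cup 4) = (1/6) / (1/5) = 5/6.

5/6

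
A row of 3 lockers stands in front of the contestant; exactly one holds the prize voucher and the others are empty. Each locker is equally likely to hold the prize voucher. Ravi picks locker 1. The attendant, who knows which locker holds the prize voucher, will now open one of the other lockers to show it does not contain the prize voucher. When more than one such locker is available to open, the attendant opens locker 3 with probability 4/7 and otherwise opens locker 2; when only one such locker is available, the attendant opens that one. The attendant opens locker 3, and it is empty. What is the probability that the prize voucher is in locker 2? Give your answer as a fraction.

7/11

Apply Bayes' rule, conditioning on where the prize voucher actually is.
If it is in locker 1 (prior 1/3): locker 3 is available, opened with probability 4/7; weight (1/3)·(4/7) = 4/21.
If it is in locker 2 (prior 1/3): only locker 3 is available, probability 1; weight (1/3)·1 = 1/3.
If it is in locker 3 (prior 1/3): the attendant opened locker 3, so this case is ruled out; weight (1/3)·0 = 0.
The weights sum to 11/21.
So P(the prize voucher in locker 2 | the attendant opened locker 3) = (1/3) / (11/21) = 7/11.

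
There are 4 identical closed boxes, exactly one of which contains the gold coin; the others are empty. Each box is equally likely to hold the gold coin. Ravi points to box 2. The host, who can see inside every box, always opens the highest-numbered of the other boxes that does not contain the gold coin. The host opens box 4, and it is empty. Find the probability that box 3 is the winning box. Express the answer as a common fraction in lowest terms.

Condition on the true location of the gold coin.
If it is in any of boxes 1, 2, and 3 (prior 1/4 each): box 4 is the highest-numbered option available, probability 1; weight (1/4)·1 = 1/4 each.
If it is in box 4 (prior 1/4): the host opened box 4, so this case is ruled out; weight (1/4)·0 = 0.
The weights sum to 3/4.
So P(the gold coin in box 3 | the host opened box 4) = (1/4) / (3/4) = 1/3.

1/3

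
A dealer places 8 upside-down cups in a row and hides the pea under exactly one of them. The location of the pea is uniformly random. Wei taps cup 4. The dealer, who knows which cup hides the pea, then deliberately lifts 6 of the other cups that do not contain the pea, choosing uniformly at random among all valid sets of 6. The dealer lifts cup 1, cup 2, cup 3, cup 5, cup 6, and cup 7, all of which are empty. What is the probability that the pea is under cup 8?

7/8

Apply Bayes' rule, conditioning on where the pea actually is.
If it is under any of cups 1, 2, 3, 5, 6, and 7 (prior 1/8 each): that cup was opened and seen not to hold the prize — ruled out; weight (1/8)·0 = 0 each.
If it is under cup 4 (prior 1/8): the dealer has 7 equally likely choices, so probability 1/7; weight (1/8)·(1/7) = 1/56.
If it is under cup 8 (prior 1/8): the dealer has no choice, probability 1; weight (1/8)·1 = 1/8.
The weights sum to 1/7.
So P(the pea under cup 8 | the dealer opened cup 1, cup 2, cup 3, cup 5, cup 6, and cup 7) = (1/8) / (1/7) = 7/8.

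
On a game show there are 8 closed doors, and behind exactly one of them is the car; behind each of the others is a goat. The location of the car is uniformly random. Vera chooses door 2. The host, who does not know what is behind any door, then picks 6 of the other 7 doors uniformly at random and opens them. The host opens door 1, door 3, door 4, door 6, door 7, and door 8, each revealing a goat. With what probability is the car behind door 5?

1/2

Because the host chose which doors to open without knowing where the car is, the choice is independent of the prize location. Learning that none of the 6 opened doors holds the car simply rules out those 6 locations and leaves the remaining 2 doors still equally likely by symmetry.
So P(the car behind door 5) = 1/2.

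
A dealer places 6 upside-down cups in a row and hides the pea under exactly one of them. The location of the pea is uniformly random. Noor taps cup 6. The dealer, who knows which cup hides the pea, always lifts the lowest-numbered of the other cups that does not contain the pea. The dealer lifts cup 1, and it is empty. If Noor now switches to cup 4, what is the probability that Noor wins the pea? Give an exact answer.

1/5

Consider each possible location of the pea in turn.
If it is under cup 1 (prior 1/6): the dealer opened cup 1, so this case is ruled out; weight (1/6)·0 = 0.
If it is under any of cups 2, 3, 4, 5, and 6 (prior 1/6 each): cup 1 is the lowest-numbered option available, probability 1; weight (1/6)·1 = 1/6 each.
The weights sum to 5/6.
So P(the pea under cup 4 | the dealer opened cup 1) = (1/6) / (5/6) = 1/5.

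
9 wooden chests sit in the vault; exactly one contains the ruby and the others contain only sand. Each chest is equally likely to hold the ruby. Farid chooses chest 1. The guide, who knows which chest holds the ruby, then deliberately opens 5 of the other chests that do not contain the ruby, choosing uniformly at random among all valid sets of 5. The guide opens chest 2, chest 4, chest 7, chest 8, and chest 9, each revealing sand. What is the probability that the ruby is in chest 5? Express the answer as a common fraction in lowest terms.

8/27

Apply Bayes' rule, conditioning on where the ruby actually is.
If it is in chest 1 (prior 1/9): the guide has 56 equally likely choices, so probability 1/56; weight (1/9)·(1/56) = 1/504.
If it is in any of chests 2, 4, 7, 8, and 9 (prior 1/9 each): that chest was opened and seen not to hold the prize — ruled out; weight (1/9)·0 = 0 each.
If it is in any of chests 3, 5, and 6 (prior 1/9 each): the guide has 21 equally likely choices, so probability 1/21; weight (1/9)·(1/21) = 1/189 each.
The weights sum to 1/56.
So P(the ruby in chest 5 | the guide opened chest 2, chest 4, chest 7, chest 8, and chest 9) = (1/189) / (1/56) = 8/27.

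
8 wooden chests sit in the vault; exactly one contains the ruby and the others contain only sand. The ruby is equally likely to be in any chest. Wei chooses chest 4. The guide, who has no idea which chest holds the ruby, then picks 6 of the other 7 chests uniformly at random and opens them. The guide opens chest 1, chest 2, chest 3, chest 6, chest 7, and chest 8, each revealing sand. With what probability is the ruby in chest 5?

1/2

Condition on the true location of the ruby.
If it is in any of chests 1, 2, 3, 6, 7, and 8 (prior 1/8 each): that chest was opened and seen not to hold the prize — ruled out; weight (1/8)·0 = 0 each.
If it is in either of chests 4 and 5 (prior 1/8 each): the guide picks exactly this set with probability 1/7 regardless, and none is the prize; weight (1/8)·(1/7) = 1/56 each.
The weights sum to 1/28.
So P(the ruby in chest 5 | the guide opened chest 1, chest 2, chest 3, chest 6, chest 7, and chest 8) = (1/56) / (1/28) = 1/2.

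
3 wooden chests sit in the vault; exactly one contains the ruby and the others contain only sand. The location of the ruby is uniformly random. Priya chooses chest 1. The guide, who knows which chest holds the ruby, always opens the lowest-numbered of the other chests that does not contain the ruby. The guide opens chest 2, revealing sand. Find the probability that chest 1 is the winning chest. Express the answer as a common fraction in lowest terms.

1/2

Consider each possible location of the ruby in turn.
If it is in either of chests 1 and 3 (prior 1/3 each): chest 2 is the lowest-numbered option available, probability 1; weight (1/3)·1 = 1/3 each.
If it is in chest 2 (prior 1/3): the guide opened chest 2, so this case is ruled out; weight (1/3)·0 = 0.
The weights sum to 2/3.
So P(the ruby in chest 1 | the guide opened chest 2) = (1/3) / (2/3) = 1/2.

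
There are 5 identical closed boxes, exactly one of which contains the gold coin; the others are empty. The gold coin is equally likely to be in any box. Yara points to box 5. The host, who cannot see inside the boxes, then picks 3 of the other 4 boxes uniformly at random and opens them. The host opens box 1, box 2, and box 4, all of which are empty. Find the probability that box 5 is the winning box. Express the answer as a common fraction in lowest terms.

1/2

Condition on the true location of the gold coin.
If it is in any of boxes 1, 2, and 4 (prior 1/5 each): that box was opened and seen not to hold the prize — ruled out; weight (1/5)·0 = 0 each.
If it is in either of boxes 3 and 5 (prior 1/5 each): the host picks exactly this set with probability 1/4 regardless, and none is the prize; weight (1/5)·(1/4) = 1/20 each.
The weights sum to 1/10.
So P(the gold coin in box 5 | the host opened box 1, box 2, and box 4) = (1/20) / (1/10) = 1/2.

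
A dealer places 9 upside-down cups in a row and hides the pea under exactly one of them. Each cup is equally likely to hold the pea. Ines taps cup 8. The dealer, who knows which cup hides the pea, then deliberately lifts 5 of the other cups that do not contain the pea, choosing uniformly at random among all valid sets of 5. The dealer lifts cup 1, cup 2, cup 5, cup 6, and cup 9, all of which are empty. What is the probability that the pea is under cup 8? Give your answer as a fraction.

Condition on the true location of the pea.
If it is under any of cups 1, 2, 5, 6, and 9 (prior 1/9 each): that cup was opened and seen not to hold the prize — ruled out; weight (1/9)·0 = 0 each.
If it is under any of cups 3, 4, and 7 (prior 1/9 each): the dealer has 21 equally likely choices, so probability 1/21; weight (1/9)·(1/21) = 1/189 each.
If it is under cup 8 (prior 1/9): the dealer has 56 equally likely choices, so probability 1/56; weight (1/9)·(1/56) = 1/504.
The weights sum to 1/56.
So P(the pea under cup 8 | the dealer opened cup 1, cup 2, cup 5, cup 6, and cup 9) = (1/504) / (1/56) = 1/9.

1/9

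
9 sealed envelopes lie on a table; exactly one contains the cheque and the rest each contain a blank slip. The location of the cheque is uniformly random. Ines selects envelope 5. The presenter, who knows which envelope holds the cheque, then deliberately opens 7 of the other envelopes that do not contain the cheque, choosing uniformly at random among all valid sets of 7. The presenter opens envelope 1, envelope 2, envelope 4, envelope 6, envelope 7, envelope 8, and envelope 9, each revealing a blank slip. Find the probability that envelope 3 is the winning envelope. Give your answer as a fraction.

8/9

Condition on the true location of the cheque.
If it is in any of envelopes 1, 2, 4, 6, 7, 8, and 9 (prior 1/9 each): that envelope was opened and seen not to hold the prize — ruled out; weight (1/9)·0 = 0 each.
If it is in envelope 3 (prior 1/9): the presenter has no choice, probability 1; weight (1/9)·1 = 1/9.
If it is in envelope 5 (prior 1/9): the presenter has 8 equally likely choices, so probability 1/8; weight (1/9)·(1/8) = 1/72.
The weights sum to 1/8.
So P(the cheque in envelope 3 | the presenter opened envelope 1, envelope 2, envelope 4, envelope 6, envelope 7, envelope 8, and envelope 9) = (1/9) / (1/8) = 8/9.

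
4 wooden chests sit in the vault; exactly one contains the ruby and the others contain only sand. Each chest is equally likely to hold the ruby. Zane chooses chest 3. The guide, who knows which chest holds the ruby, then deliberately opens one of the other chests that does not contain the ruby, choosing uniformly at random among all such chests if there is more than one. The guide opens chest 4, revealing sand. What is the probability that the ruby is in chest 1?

3/8

Condition on the true location of the ruby.
If it is in either of chests 1 and 2 (prior 1/4 each): the guide has 2 equally likely choices, so probability 1/2; weight (1/4)·(1/2) = 1/8 each.
If it is in chest 3 (prior 1/4): the guide has 3 equally likely choices, so probability 1/3; weight (1/4)·(1/3) = 1/12.
If it is in chest 4 (prior 1/4): the guide opened chest 4, so this case is ruled out; weight (1/4)·0 = 0.
The weights sum to 1/3.
So P(the ruby in chest 1 | the guide opened chest 4) = (1/8) / (1/3) = 3/8.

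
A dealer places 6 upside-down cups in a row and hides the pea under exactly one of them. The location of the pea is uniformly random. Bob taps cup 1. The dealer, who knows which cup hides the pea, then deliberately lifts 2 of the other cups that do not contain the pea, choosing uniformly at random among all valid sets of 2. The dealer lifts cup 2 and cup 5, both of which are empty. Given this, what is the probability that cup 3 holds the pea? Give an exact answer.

Consider each possible location of the pea in turn.
If it is under cup 1 (prior 1/6): the dealer has 10 equally likely choices, so probability 1/10; weight (1/6)·(1/10) = 1/60.
If it is under either of cups 2 and 5 (prior 1/6 each): that cup was opened and seen not to hold the prize — ruled out; weight (1/6)·0 = 0 each.
If it is under any of cups 3, 4, and 6 (prior 1/6 each): the dealer has 6 equally likely choices, so probability 1/6; weight (1/6)·(1/6) = 1/36 each.
The weights sum to 1/10.
So P(the pea under cup 3 | the dealer opened cup 2 and cup 5) = (1/36) / (1/10) = 5/18.

5/18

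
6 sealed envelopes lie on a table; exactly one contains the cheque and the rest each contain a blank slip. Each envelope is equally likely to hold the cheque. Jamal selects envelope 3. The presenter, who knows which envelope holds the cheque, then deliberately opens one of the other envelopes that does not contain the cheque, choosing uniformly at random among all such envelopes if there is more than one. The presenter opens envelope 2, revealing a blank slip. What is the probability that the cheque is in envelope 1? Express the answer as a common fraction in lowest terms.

5/24

Consider each possible location of the cheque in turn.
If it is in any of envelopes 1, 4, 5, and 6 (prior 1/6 each): the presenter has 4 equally likely choices, so probability 1/4; weight (1/6)·(1/4) = 1/24 each.
If it is in envelope 2 (prior 1/6): the presenter opened envelope 2, so this case is ruled out; weight (1/6)·0 = 0.
If it is in envelope 3 (prior 1/6): the presenter has 5 equally likely choices, so probability 1/5; weight (1/6)·(1/5) = 1/30.
The weights sum to 1/5.
So P(the cheque in envelope 1 | the presenter opened envelope 2) = (1/24) / (1/5) = 5/24.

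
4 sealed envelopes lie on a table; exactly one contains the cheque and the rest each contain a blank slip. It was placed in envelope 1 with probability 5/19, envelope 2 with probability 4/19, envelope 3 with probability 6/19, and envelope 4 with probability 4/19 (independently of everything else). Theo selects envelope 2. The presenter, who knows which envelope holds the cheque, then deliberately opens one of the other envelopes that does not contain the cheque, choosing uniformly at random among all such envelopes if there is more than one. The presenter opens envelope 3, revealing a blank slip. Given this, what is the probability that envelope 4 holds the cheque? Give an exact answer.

Consider each possible location of the cheque in turn.
If it is in envelope 1 (prior 5/19): the presenter has 2 equally likely choices, so probability 1/2; weight (5/19)·(1/2) = 5/38.
If it is in envelope 2 (prior 4/19): the presenter has 3 equally likely choices, so probability 1/3; weight (4/19)·(1/3) = 4/57.
If it is in envelope 3 (prior 6/19): the presenter opened envelope 3, so this case is ruled out; weight (6/19)·0 = 0.
If it is in envelope 4 (prior 4/19): the presenter has 2 equally likely choices, so probability 1/2; weight (4/19)·(1/2) = 2/19.
The weights sum to 35/114.
So P(the cheque in envelope 4 | the presenter opened envelope 3) = (2/19) / (35/114) = 12/35.

12/35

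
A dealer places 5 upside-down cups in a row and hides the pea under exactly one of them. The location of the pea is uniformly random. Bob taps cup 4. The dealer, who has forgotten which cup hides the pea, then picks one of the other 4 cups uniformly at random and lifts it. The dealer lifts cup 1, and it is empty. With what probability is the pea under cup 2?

Because the dealer chose which cup to lift without knowing where the pea is, the choice is independent of the prize location. Learning that cup 1 does not hold the pea simply rules out that one location and leaves the remaining 4 cups still equally likely by symmetry.
So P(the pea under cup 2) = 1/4.

1/4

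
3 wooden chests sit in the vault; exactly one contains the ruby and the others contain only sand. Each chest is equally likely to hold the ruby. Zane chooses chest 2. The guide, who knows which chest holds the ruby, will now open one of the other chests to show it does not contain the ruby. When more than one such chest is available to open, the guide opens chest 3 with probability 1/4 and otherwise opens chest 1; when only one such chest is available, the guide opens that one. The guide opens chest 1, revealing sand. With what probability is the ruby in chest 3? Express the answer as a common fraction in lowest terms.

4/7

Consider each possible location of the ruby in turn.
If it is in chest 1 (prior 1/3): the guide opened chest 1, so this case is ruled out; weight (1/3)·0 = 0.
If it is in chest 2 (prior 1/3): chest 3 is available but not opened, probability 3/4; weight (1/3)·(3/4) = 1/4.
If it is in chest 3 (prior 1/3): only chest 1 is available, probability 1; weight (1/3)·1 = 1/3.
The weights sum to 7/12.
So P(the ruby in chest 3 | the guide opened chest 1) = (1/3) / (7/12) = 4/7.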